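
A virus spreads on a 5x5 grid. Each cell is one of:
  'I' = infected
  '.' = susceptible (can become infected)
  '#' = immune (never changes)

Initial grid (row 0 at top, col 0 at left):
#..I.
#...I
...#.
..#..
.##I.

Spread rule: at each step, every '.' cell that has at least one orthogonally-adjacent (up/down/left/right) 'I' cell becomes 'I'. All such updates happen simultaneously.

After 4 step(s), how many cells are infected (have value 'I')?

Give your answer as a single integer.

Answer: 15

Derivation:
Step 0 (initial): 3 infected
Step 1: +6 new -> 9 infected
Step 2: +3 new -> 12 infected
Step 3: +2 new -> 14 infected
Step 4: +1 new -> 15 infected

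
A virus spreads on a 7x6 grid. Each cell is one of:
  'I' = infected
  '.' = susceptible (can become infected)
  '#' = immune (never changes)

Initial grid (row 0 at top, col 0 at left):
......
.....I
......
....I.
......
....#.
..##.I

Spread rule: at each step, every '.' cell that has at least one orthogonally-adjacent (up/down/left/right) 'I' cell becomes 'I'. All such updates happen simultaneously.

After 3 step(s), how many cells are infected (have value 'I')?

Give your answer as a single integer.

Step 0 (initial): 3 infected
Step 1: +9 new -> 12 infected
Step 2: +6 new -> 18 infected
Step 3: +6 new -> 24 infected

Answer: 24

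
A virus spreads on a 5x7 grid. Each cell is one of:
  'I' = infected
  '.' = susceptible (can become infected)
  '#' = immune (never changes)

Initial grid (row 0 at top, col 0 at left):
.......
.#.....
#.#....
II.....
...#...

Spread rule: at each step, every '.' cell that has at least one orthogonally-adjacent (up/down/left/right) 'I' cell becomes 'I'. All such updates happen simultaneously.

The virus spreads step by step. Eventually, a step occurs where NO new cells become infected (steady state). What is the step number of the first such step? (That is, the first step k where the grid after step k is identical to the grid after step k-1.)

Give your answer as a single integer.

Answer: 10

Derivation:
Step 0 (initial): 2 infected
Step 1: +4 new -> 6 infected
Step 2: +2 new -> 8 infected
Step 3: +2 new -> 10 infected
Step 4: +4 new -> 14 infected
Step 5: +6 new -> 20 infected
Step 6: +5 new -> 25 infected
Step 7: +3 new -> 28 infected
Step 8: +2 new -> 30 infected
Step 9: +1 new -> 31 infected
Step 10: +0 new -> 31 infected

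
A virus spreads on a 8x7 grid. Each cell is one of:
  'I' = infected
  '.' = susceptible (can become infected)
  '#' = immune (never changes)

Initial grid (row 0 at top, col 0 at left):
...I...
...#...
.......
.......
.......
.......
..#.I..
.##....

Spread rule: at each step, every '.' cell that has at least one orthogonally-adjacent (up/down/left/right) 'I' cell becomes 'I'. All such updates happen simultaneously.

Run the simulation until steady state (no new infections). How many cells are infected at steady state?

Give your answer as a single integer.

Step 0 (initial): 2 infected
Step 1: +6 new -> 8 infected
Step 2: +10 new -> 18 infected
Step 3: +12 new -> 30 infected
Step 4: +11 new -> 41 infected
Step 5: +7 new -> 48 infected
Step 6: +3 new -> 51 infected
Step 7: +1 new -> 52 infected
Step 8: +0 new -> 52 infected

Answer: 52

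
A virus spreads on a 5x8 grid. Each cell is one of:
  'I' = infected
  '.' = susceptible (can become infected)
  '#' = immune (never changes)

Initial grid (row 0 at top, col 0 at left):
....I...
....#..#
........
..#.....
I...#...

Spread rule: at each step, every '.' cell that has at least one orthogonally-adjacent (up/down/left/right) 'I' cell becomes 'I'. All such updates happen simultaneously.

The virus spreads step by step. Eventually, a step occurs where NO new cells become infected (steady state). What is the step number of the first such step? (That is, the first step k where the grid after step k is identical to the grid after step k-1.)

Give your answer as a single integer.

Answer: 8

Derivation:
Step 0 (initial): 2 infected
Step 1: +4 new -> 6 infected
Step 2: +7 new -> 13 infected
Step 3: +9 new -> 22 infected
Step 4: +7 new -> 29 infected
Step 5: +4 new -> 33 infected
Step 6: +2 new -> 35 infected
Step 7: +1 new -> 36 infected
Step 8: +0 new -> 36 infected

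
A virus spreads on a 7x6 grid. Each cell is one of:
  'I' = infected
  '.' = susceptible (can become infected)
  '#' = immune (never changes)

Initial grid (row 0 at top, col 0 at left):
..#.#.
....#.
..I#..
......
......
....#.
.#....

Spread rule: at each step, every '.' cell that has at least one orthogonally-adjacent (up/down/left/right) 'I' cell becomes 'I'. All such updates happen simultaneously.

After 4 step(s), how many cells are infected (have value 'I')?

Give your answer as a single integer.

Answer: 26

Derivation:
Step 0 (initial): 1 infected
Step 1: +3 new -> 4 infected
Step 2: +6 new -> 10 infected
Step 3: +8 new -> 18 infected
Step 4: +8 new -> 26 infected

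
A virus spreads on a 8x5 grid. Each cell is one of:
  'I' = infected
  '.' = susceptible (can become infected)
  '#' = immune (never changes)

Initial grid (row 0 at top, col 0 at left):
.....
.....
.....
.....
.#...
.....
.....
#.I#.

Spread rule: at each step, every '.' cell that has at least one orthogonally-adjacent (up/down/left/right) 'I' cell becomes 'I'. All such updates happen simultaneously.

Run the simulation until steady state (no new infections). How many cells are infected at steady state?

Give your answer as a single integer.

Step 0 (initial): 1 infected
Step 1: +2 new -> 3 infected
Step 2: +3 new -> 6 infected
Step 3: +5 new -> 11 infected
Step 4: +5 new -> 16 infected
Step 5: +5 new -> 21 infected
Step 6: +5 new -> 26 infected
Step 7: +5 new -> 31 infected
Step 8: +4 new -> 35 infected
Step 9: +2 new -> 37 infected
Step 10: +0 new -> 37 infected

Answer: 37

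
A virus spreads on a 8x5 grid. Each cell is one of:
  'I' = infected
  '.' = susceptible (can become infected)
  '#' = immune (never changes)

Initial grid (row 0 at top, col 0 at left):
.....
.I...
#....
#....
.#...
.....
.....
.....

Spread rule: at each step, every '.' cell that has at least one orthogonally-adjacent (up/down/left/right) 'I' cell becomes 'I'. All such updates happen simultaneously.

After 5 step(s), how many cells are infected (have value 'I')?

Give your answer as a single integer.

Answer: 21

Derivation:
Step 0 (initial): 1 infected
Step 1: +4 new -> 5 infected
Step 2: +5 new -> 10 infected
Step 3: +4 new -> 14 infected
Step 4: +4 new -> 18 infected
Step 5: +3 new -> 21 infected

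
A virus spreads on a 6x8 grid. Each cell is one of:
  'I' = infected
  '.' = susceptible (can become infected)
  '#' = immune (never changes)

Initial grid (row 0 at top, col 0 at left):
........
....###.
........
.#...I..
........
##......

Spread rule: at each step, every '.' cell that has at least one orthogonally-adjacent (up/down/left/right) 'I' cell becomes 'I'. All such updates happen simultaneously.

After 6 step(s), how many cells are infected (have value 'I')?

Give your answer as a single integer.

Step 0 (initial): 1 infected
Step 1: +4 new -> 5 infected
Step 2: +7 new -> 12 infected
Step 3: +7 new -> 19 infected
Step 4: +6 new -> 25 infected
Step 5: +6 new -> 31 infected
Step 6: +6 new -> 37 infected

Answer: 37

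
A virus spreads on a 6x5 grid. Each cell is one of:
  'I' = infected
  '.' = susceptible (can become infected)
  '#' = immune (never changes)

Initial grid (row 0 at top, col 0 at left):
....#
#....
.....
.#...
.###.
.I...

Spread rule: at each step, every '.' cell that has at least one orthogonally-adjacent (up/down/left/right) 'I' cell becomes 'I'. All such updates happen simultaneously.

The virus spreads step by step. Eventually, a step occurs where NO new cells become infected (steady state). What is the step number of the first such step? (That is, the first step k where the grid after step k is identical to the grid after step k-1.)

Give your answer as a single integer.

Answer: 10

Derivation:
Step 0 (initial): 1 infected
Step 1: +2 new -> 3 infected
Step 2: +2 new -> 5 infected
Step 3: +2 new -> 7 infected
Step 4: +2 new -> 9 infected
Step 5: +2 new -> 11 infected
Step 6: +4 new -> 15 infected
Step 7: +5 new -> 20 infected
Step 8: +3 new -> 23 infected
Step 9: +1 new -> 24 infected
Step 10: +0 new -> 24 infected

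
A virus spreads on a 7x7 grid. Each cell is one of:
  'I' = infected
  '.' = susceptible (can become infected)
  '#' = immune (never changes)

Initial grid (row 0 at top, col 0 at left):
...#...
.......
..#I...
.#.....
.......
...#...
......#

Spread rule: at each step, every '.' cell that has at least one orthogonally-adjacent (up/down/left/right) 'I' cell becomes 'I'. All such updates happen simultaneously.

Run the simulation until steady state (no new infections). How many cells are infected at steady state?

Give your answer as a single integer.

Answer: 44

Derivation:
Step 0 (initial): 1 infected
Step 1: +3 new -> 4 infected
Step 2: +6 new -> 10 infected
Step 3: +8 new -> 18 infected
Step 4: +10 new -> 28 infected
Step 5: +9 new -> 37 infected
Step 6: +6 new -> 43 infected
Step 7: +1 new -> 44 infected
Step 8: +0 new -> 44 infected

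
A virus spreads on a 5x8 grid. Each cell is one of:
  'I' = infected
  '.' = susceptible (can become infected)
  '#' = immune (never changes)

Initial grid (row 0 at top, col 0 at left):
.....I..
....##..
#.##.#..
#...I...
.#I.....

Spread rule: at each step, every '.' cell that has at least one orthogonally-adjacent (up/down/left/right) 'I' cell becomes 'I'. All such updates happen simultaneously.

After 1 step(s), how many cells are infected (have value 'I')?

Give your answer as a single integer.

Answer: 11

Derivation:
Step 0 (initial): 3 infected
Step 1: +8 new -> 11 infected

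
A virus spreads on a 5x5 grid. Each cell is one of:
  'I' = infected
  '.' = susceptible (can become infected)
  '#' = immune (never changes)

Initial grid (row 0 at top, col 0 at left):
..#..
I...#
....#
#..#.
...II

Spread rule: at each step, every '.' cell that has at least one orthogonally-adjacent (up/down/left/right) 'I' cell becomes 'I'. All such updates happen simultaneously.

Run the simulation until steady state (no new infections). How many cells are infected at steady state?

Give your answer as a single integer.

Answer: 20

Derivation:
Step 0 (initial): 3 infected
Step 1: +5 new -> 8 infected
Step 2: +5 new -> 13 infected
Step 3: +4 new -> 17 infected
Step 4: +2 new -> 19 infected
Step 5: +1 new -> 20 infected
Step 6: +0 new -> 20 infected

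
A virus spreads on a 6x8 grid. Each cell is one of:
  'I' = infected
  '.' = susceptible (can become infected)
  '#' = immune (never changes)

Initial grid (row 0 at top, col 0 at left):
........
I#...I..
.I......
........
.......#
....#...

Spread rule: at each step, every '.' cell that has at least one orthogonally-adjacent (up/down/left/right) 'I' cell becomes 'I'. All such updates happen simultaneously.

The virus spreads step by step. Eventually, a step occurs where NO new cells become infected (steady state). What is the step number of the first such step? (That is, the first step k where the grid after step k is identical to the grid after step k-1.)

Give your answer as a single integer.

Step 0 (initial): 3 infected
Step 1: +8 new -> 11 infected
Step 2: +13 new -> 24 infected
Step 3: +11 new -> 35 infected
Step 4: +7 new -> 42 infected
Step 5: +2 new -> 44 infected
Step 6: +1 new -> 45 infected
Step 7: +0 new -> 45 infected

Answer: 7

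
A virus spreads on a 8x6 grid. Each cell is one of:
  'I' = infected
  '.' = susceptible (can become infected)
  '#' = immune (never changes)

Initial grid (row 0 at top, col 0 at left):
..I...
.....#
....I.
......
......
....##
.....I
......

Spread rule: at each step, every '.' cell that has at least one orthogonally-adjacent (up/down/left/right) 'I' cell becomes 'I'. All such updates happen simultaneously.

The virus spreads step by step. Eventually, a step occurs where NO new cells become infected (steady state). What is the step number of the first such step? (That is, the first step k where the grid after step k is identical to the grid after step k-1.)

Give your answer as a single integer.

Step 0 (initial): 3 infected
Step 1: +9 new -> 12 infected
Step 2: +10 new -> 22 infected
Step 3: +9 new -> 31 infected
Step 4: +6 new -> 37 infected
Step 5: +5 new -> 42 infected
Step 6: +3 new -> 45 infected
Step 7: +0 new -> 45 infected

Answer: 7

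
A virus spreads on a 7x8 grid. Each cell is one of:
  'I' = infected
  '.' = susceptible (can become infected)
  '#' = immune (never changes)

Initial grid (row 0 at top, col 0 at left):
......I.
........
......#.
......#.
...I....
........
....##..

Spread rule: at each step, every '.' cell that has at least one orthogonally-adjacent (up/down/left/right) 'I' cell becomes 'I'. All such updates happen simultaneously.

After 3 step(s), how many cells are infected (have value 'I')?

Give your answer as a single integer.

Answer: 34

Derivation:
Step 0 (initial): 2 infected
Step 1: +7 new -> 9 infected
Step 2: +11 new -> 20 infected
Step 3: +14 new -> 34 infected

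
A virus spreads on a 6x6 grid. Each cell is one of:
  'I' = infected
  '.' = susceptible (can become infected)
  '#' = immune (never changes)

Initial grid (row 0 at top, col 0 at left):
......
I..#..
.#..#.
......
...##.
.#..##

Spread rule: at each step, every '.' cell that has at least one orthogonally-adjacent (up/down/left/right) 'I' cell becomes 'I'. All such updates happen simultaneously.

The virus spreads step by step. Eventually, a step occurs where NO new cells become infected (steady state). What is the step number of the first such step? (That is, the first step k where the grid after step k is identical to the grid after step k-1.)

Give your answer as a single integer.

Step 0 (initial): 1 infected
Step 1: +3 new -> 4 infected
Step 2: +3 new -> 7 infected
Step 3: +4 new -> 11 infected
Step 4: +5 new -> 16 infected
Step 5: +3 new -> 19 infected
Step 6: +4 new -> 23 infected
Step 7: +3 new -> 26 infected
Step 8: +2 new -> 28 infected
Step 9: +0 new -> 28 infected

Answer: 9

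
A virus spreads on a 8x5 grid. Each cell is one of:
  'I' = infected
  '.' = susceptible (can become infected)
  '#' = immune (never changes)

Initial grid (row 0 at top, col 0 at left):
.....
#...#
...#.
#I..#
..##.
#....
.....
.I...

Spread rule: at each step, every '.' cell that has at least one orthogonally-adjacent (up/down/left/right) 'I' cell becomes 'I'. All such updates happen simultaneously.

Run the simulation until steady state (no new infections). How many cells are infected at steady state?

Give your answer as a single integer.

Step 0 (initial): 2 infected
Step 1: +6 new -> 8 infected
Step 2: +9 new -> 17 infected
Step 3: +5 new -> 22 infected
Step 4: +5 new -> 27 infected
Step 5: +2 new -> 29 infected
Step 6: +2 new -> 31 infected
Step 7: +0 new -> 31 infected

Answer: 31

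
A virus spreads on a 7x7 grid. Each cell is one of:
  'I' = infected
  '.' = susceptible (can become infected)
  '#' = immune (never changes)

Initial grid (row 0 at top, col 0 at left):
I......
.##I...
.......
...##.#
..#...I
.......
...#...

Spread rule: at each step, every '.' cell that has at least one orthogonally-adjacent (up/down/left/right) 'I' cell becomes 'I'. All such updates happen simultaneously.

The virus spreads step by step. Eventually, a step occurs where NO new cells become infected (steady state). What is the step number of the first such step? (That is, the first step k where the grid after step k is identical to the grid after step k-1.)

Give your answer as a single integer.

Step 0 (initial): 3 infected
Step 1: +7 new -> 10 infected
Step 2: +10 new -> 20 infected
Step 3: +9 new -> 29 infected
Step 4: +6 new -> 35 infected
Step 5: +3 new -> 38 infected
Step 6: +3 new -> 41 infected
Step 7: +1 new -> 42 infected
Step 8: +0 new -> 42 infected

Answer: 8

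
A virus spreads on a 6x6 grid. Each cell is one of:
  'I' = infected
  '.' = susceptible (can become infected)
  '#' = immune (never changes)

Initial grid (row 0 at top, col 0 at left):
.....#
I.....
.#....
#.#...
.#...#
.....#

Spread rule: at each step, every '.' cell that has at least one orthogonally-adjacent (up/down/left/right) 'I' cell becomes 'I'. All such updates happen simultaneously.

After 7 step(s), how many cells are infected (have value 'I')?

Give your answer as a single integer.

Answer: 23

Derivation:
Step 0 (initial): 1 infected
Step 1: +3 new -> 4 infected
Step 2: +2 new -> 6 infected
Step 3: +3 new -> 9 infected
Step 4: +3 new -> 12 infected
Step 5: +4 new -> 16 infected
Step 6: +3 new -> 19 infected
Step 7: +4 new -> 23 infected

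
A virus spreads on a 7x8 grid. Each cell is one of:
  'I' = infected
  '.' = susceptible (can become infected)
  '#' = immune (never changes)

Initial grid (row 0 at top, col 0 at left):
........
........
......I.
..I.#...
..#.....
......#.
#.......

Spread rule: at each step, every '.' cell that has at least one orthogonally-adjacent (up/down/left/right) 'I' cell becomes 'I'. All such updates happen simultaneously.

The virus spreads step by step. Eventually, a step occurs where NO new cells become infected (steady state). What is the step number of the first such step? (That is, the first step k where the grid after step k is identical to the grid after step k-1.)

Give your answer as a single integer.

Answer: 7

Derivation:
Step 0 (initial): 2 infected
Step 1: +7 new -> 9 infected
Step 2: +13 new -> 22 infected
Step 3: +13 new -> 35 infected
Step 4: +11 new -> 46 infected
Step 5: +5 new -> 51 infected
Step 6: +1 new -> 52 infected
Step 7: +0 new -> 52 infected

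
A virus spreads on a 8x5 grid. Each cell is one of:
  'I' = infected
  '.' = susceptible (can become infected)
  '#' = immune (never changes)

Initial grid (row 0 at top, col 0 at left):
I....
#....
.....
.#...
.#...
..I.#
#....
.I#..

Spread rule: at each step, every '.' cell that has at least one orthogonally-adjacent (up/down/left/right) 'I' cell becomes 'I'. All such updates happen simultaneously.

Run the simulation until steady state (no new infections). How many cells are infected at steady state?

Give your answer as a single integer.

Step 0 (initial): 3 infected
Step 1: +7 new -> 10 infected
Step 2: +6 new -> 16 infected
Step 3: +9 new -> 25 infected
Step 4: +7 new -> 32 infected
Step 5: +2 new -> 34 infected
Step 6: +0 new -> 34 infected

Answer: 34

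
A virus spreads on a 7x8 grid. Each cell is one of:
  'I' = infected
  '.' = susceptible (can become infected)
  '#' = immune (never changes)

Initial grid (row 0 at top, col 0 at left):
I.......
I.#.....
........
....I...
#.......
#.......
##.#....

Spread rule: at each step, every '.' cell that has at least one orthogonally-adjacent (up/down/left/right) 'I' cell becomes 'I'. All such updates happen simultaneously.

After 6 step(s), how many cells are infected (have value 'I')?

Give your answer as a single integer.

Step 0 (initial): 3 infected
Step 1: +7 new -> 10 infected
Step 2: +11 new -> 21 infected
Step 3: +13 new -> 34 infected
Step 4: +8 new -> 42 infected
Step 5: +6 new -> 48 infected
Step 6: +2 new -> 50 infected

Answer: 50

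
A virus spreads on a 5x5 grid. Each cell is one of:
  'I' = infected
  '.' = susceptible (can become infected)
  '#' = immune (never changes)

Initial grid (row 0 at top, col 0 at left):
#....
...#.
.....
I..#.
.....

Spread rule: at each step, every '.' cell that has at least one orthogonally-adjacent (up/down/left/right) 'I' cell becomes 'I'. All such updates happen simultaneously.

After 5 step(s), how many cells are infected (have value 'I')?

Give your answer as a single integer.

Answer: 18

Derivation:
Step 0 (initial): 1 infected
Step 1: +3 new -> 4 infected
Step 2: +4 new -> 8 infected
Step 3: +3 new -> 11 infected
Step 4: +4 new -> 15 infected
Step 5: +3 new -> 18 infected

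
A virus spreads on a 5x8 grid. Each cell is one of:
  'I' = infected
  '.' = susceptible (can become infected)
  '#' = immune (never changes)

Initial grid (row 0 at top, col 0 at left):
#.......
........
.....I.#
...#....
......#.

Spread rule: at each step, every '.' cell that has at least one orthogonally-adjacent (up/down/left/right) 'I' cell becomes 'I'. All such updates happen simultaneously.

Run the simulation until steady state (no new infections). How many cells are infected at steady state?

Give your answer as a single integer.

Step 0 (initial): 1 infected
Step 1: +4 new -> 5 infected
Step 2: +7 new -> 12 infected
Step 3: +7 new -> 19 infected
Step 4: +7 new -> 26 infected
Step 5: +5 new -> 31 infected
Step 6: +4 new -> 35 infected
Step 7: +1 new -> 36 infected
Step 8: +0 new -> 36 infected

Answer: 36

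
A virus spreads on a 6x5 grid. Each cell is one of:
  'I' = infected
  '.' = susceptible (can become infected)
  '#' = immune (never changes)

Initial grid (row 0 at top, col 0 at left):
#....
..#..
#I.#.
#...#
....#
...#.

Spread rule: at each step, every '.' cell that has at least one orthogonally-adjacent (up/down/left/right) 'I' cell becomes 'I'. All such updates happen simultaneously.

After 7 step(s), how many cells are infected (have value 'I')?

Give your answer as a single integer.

Step 0 (initial): 1 infected
Step 1: +3 new -> 4 infected
Step 2: +4 new -> 8 infected
Step 3: +5 new -> 13 infected
Step 4: +4 new -> 17 infected
Step 5: +2 new -> 19 infected
Step 6: +1 new -> 20 infected
Step 7: +1 new -> 21 infected

Answer: 21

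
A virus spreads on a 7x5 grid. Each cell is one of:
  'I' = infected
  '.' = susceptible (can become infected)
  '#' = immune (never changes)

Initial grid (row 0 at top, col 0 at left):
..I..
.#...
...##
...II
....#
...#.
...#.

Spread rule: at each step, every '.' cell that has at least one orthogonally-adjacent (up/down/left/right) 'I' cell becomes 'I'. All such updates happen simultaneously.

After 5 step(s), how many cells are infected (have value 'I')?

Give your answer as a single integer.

Step 0 (initial): 3 infected
Step 1: +5 new -> 8 infected
Step 2: +6 new -> 14 infected
Step 3: +6 new -> 20 infected
Step 4: +4 new -> 24 infected
Step 5: +2 new -> 26 infected

Answer: 26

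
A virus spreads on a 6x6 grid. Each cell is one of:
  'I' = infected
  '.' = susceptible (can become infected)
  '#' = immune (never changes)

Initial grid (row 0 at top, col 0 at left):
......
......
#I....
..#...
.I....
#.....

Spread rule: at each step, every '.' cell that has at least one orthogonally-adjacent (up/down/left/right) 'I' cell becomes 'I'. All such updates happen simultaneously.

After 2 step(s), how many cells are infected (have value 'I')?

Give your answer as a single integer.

Answer: 15

Derivation:
Step 0 (initial): 2 infected
Step 1: +6 new -> 8 infected
Step 2: +7 new -> 15 infected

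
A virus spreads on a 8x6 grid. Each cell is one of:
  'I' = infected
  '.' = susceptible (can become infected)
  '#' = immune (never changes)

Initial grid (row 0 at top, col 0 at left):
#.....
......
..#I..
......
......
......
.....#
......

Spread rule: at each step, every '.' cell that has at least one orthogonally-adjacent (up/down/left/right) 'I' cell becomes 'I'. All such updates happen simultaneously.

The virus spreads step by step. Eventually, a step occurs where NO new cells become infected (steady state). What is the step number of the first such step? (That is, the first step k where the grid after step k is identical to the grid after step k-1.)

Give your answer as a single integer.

Answer: 9

Derivation:
Step 0 (initial): 1 infected
Step 1: +3 new -> 4 infected
Step 2: +7 new -> 11 infected
Step 3: +9 new -> 20 infected
Step 4: +10 new -> 30 infected
Step 5: +7 new -> 37 infected
Step 6: +4 new -> 41 infected
Step 7: +3 new -> 44 infected
Step 8: +1 new -> 45 infected
Step 9: +0 new -> 45 infected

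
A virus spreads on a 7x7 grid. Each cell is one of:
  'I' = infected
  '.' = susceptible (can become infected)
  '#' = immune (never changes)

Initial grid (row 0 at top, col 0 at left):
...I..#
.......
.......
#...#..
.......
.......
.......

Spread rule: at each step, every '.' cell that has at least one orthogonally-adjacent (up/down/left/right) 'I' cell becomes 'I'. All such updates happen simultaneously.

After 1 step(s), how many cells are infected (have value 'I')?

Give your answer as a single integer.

Answer: 4

Derivation:
Step 0 (initial): 1 infected
Step 1: +3 new -> 4 infected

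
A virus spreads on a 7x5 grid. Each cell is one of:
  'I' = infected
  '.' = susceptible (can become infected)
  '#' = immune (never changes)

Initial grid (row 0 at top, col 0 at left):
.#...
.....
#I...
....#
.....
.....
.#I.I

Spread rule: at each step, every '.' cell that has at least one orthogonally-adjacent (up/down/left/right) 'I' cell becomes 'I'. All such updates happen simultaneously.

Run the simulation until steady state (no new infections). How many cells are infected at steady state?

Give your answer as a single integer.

Step 0 (initial): 3 infected
Step 1: +6 new -> 9 infected
Step 2: +10 new -> 19 infected
Step 3: +8 new -> 27 infected
Step 4: +3 new -> 30 infected
Step 5: +1 new -> 31 infected
Step 6: +0 new -> 31 infected

Answer: 31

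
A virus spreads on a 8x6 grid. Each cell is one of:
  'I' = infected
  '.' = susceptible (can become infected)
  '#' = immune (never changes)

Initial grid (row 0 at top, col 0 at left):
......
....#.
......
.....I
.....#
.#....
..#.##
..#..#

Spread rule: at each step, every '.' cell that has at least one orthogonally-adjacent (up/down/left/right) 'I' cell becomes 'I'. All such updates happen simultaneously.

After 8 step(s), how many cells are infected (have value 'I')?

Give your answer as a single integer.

Answer: 37

Derivation:
Step 0 (initial): 1 infected
Step 1: +2 new -> 3 infected
Step 2: +4 new -> 7 infected
Step 3: +5 new -> 12 infected
Step 4: +7 new -> 19 infected
Step 5: +7 new -> 26 infected
Step 6: +5 new -> 31 infected
Step 7: +4 new -> 35 infected
Step 8: +2 new -> 37 infected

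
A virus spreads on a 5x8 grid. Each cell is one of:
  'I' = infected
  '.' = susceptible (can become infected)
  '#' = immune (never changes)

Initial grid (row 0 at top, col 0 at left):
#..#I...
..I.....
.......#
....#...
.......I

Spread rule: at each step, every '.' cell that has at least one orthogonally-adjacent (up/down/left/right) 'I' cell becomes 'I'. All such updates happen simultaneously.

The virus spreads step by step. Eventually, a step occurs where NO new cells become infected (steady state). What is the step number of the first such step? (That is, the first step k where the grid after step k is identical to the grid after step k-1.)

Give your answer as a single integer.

Step 0 (initial): 3 infected
Step 1: +8 new -> 11 infected
Step 2: +10 new -> 21 infected
Step 3: +10 new -> 31 infected
Step 4: +4 new -> 35 infected
Step 5: +1 new -> 36 infected
Step 6: +0 new -> 36 infected

Answer: 6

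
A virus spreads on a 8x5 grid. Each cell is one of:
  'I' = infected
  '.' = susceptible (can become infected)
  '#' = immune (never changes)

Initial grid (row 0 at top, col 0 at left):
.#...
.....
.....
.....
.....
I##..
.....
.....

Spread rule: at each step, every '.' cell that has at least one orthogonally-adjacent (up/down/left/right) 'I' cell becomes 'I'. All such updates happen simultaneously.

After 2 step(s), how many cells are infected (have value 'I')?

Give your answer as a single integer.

Answer: 7

Derivation:
Step 0 (initial): 1 infected
Step 1: +2 new -> 3 infected
Step 2: +4 new -> 7 infected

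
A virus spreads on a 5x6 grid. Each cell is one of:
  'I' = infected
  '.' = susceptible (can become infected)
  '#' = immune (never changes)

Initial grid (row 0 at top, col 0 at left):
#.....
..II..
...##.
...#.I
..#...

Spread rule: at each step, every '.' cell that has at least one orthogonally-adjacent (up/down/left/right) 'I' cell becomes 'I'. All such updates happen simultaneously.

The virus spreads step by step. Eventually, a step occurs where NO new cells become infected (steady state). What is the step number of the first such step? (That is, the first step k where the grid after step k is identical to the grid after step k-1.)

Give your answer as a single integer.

Answer: 6

Derivation:
Step 0 (initial): 3 infected
Step 1: +8 new -> 11 infected
Step 2: +7 new -> 18 infected
Step 3: +4 new -> 22 infected
Step 4: +2 new -> 24 infected
Step 5: +1 new -> 25 infected
Step 6: +0 new -> 25 infected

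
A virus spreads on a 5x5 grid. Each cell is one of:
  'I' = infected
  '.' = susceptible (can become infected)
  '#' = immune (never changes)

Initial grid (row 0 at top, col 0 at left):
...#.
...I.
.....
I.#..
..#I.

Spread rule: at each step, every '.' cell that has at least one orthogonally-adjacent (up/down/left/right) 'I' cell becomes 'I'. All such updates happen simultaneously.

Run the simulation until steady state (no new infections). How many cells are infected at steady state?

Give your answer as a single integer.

Answer: 22

Derivation:
Step 0 (initial): 3 infected
Step 1: +8 new -> 11 infected
Step 2: +9 new -> 20 infected
Step 3: +2 new -> 22 infected
Step 4: +0 new -> 22 infected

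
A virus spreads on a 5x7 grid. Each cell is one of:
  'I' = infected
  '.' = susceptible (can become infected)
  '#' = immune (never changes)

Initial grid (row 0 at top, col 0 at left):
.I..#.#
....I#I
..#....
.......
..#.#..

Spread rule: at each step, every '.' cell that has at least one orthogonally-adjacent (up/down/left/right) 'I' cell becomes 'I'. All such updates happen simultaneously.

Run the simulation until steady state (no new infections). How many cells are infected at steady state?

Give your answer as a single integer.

Answer: 28

Derivation:
Step 0 (initial): 3 infected
Step 1: +6 new -> 9 infected
Step 2: +8 new -> 17 infected
Step 3: +5 new -> 22 infected
Step 4: +5 new -> 27 infected
Step 5: +1 new -> 28 infected
Step 6: +0 new -> 28 infected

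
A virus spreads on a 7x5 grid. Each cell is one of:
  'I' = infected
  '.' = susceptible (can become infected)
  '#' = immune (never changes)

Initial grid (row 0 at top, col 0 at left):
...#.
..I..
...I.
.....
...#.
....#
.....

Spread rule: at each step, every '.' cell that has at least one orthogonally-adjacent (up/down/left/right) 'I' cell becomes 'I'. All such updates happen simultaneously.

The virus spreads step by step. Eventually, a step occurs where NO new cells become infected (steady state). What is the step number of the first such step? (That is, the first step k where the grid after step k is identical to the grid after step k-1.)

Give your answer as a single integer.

Step 0 (initial): 2 infected
Step 1: +6 new -> 8 infected
Step 2: +6 new -> 14 infected
Step 3: +6 new -> 20 infected
Step 4: +3 new -> 23 infected
Step 5: +4 new -> 27 infected
Step 6: +3 new -> 30 infected
Step 7: +2 new -> 32 infected
Step 8: +0 new -> 32 infected

Answer: 8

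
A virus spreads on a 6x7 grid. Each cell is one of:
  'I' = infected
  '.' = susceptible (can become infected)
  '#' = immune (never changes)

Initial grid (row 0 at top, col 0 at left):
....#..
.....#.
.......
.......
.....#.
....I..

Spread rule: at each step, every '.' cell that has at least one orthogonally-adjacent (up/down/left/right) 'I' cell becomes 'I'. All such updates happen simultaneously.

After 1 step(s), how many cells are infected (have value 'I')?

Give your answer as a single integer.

Answer: 4

Derivation:
Step 0 (initial): 1 infected
Step 1: +3 new -> 4 infected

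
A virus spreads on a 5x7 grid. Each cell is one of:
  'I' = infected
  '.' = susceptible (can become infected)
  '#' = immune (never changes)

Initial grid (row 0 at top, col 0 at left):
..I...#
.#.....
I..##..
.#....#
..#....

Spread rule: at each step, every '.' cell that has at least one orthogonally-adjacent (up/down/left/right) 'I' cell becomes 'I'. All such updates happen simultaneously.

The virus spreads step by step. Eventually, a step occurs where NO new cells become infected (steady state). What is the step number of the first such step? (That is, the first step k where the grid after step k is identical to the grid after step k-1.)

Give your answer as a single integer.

Answer: 9

Derivation:
Step 0 (initial): 2 infected
Step 1: +6 new -> 8 infected
Step 2: +5 new -> 13 infected
Step 3: +4 new -> 17 infected
Step 4: +2 new -> 19 infected
Step 5: +4 new -> 23 infected
Step 6: +3 new -> 26 infected
Step 7: +1 new -> 27 infected
Step 8: +1 new -> 28 infected
Step 9: +0 new -> 28 infected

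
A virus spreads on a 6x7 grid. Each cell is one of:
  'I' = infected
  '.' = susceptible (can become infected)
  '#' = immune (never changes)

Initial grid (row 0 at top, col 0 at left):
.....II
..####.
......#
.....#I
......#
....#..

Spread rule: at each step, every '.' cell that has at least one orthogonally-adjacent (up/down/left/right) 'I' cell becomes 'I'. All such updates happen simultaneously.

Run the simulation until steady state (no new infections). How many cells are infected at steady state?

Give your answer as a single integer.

Step 0 (initial): 3 infected
Step 1: +2 new -> 5 infected
Step 2: +1 new -> 6 infected
Step 3: +1 new -> 7 infected
Step 4: +1 new -> 8 infected
Step 5: +2 new -> 10 infected
Step 6: +2 new -> 12 infected
Step 7: +3 new -> 15 infected
Step 8: +4 new -> 19 infected
Step 9: +5 new -> 24 infected
Step 10: +5 new -> 29 infected
Step 11: +2 new -> 31 infected
Step 12: +1 new -> 32 infected
Step 13: +1 new -> 33 infected
Step 14: +1 new -> 34 infected
Step 15: +0 new -> 34 infected

Answer: 34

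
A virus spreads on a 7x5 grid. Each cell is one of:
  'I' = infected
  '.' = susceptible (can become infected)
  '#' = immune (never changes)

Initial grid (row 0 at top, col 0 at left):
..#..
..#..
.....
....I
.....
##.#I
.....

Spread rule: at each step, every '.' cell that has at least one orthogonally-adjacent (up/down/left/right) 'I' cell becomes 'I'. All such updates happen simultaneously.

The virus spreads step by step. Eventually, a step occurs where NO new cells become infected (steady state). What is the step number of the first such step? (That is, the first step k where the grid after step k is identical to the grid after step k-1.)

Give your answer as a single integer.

Step 0 (initial): 2 infected
Step 1: +4 new -> 6 infected
Step 2: +5 new -> 11 infected
Step 3: +6 new -> 17 infected
Step 4: +6 new -> 23 infected
Step 5: +4 new -> 27 infected
Step 6: +2 new -> 29 infected
Step 7: +1 new -> 30 infected
Step 8: +0 new -> 30 infected

Answer: 8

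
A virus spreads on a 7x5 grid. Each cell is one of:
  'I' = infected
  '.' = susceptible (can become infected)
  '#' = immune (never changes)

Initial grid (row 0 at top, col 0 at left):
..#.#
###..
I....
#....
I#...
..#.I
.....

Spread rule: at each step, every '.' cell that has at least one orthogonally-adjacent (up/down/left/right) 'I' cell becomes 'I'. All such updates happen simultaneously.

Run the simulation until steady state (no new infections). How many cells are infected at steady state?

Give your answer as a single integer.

Answer: 25

Derivation:
Step 0 (initial): 3 infected
Step 1: +5 new -> 8 infected
Step 2: +7 new -> 15 infected
Step 3: +7 new -> 22 infected
Step 4: +2 new -> 24 infected
Step 5: +1 new -> 25 infected
Step 6: +0 new -> 25 infected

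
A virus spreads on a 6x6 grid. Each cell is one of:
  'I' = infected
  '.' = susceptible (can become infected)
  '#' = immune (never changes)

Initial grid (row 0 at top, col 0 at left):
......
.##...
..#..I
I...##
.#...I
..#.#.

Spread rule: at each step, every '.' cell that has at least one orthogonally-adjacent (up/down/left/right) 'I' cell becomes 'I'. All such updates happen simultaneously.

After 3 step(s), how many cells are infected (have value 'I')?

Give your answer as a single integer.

Step 0 (initial): 3 infected
Step 1: +7 new -> 10 infected
Step 2: +8 new -> 18 infected
Step 3: +7 new -> 25 infected

Answer: 25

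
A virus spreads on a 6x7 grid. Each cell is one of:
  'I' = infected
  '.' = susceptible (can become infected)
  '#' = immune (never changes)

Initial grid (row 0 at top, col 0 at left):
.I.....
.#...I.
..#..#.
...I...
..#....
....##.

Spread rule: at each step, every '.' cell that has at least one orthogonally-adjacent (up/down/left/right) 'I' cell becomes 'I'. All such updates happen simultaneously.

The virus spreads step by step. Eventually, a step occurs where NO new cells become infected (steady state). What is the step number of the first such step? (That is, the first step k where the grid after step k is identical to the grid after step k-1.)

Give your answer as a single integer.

Step 0 (initial): 3 infected
Step 1: +9 new -> 12 infected
Step 2: +12 new -> 24 infected
Step 3: +7 new -> 31 infected
Step 4: +3 new -> 34 infected
Step 5: +2 new -> 36 infected
Step 6: +0 new -> 36 infected

Answer: 6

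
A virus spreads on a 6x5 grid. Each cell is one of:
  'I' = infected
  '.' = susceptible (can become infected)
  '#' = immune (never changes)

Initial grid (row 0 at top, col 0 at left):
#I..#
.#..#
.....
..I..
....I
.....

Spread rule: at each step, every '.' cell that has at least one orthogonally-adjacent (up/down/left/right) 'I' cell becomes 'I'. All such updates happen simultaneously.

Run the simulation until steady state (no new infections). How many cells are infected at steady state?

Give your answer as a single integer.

Step 0 (initial): 3 infected
Step 1: +8 new -> 11 infected
Step 2: +9 new -> 20 infected
Step 3: +4 new -> 24 infected
Step 4: +2 new -> 26 infected
Step 5: +0 new -> 26 infected

Answer: 26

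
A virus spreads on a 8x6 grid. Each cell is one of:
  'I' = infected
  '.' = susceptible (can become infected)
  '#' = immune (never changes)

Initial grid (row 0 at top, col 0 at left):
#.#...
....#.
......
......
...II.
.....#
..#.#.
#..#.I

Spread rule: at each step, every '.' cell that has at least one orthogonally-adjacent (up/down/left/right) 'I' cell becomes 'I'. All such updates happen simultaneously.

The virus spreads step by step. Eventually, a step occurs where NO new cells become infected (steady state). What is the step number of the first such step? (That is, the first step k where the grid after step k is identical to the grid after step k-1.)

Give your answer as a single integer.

Answer: 7

Derivation:
Step 0 (initial): 3 infected
Step 1: +8 new -> 11 infected
Step 2: +7 new -> 18 infected
Step 3: +6 new -> 24 infected
Step 4: +7 new -> 31 infected
Step 5: +6 new -> 37 infected
Step 6: +3 new -> 40 infected
Step 7: +0 new -> 40 infected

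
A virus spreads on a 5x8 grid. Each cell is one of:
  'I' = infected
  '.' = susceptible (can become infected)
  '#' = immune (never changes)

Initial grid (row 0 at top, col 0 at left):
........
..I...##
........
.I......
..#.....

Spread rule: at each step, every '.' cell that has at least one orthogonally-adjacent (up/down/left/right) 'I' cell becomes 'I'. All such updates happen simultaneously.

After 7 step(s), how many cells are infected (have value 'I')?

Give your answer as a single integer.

Answer: 37

Derivation:
Step 0 (initial): 2 infected
Step 1: +8 new -> 10 infected
Step 2: +8 new -> 18 infected
Step 3: +6 new -> 24 infected
Step 4: +4 new -> 28 infected
Step 5: +4 new -> 32 infected
Step 6: +4 new -> 36 infected
Step 7: +1 new -> 37 infected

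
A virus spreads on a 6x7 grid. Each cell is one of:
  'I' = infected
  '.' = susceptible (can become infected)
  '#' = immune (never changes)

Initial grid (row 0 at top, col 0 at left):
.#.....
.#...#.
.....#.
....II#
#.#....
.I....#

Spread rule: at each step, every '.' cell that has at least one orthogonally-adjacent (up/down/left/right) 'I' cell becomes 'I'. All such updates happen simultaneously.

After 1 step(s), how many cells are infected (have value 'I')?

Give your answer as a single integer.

Answer: 10

Derivation:
Step 0 (initial): 3 infected
Step 1: +7 new -> 10 infected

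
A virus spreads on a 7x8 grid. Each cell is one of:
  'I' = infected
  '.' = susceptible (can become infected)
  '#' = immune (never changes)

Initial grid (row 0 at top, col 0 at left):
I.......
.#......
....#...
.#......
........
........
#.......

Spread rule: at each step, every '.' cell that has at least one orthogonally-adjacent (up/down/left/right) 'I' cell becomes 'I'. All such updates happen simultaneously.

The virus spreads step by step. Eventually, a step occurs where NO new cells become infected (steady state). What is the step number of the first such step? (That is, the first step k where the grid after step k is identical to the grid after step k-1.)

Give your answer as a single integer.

Step 0 (initial): 1 infected
Step 1: +2 new -> 3 infected
Step 2: +2 new -> 5 infected
Step 3: +4 new -> 9 infected
Step 4: +4 new -> 13 infected
Step 5: +6 new -> 19 infected
Step 6: +5 new -> 24 infected
Step 7: +7 new -> 31 infected
Step 8: +6 new -> 37 infected
Step 9: +5 new -> 42 infected
Step 10: +4 new -> 46 infected
Step 11: +3 new -> 49 infected
Step 12: +2 new -> 51 infected
Step 13: +1 new -> 52 infected
Step 14: +0 new -> 52 infected

Answer: 14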